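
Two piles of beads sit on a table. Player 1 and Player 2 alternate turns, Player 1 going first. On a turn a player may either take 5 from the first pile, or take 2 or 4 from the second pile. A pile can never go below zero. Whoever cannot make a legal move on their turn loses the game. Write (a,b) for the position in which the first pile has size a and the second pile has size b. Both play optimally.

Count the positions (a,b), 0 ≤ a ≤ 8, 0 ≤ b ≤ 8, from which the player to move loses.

Build the W/L table. Terminal = L. A non-terminal position is W if it has a move to some L; otherwise it is L.
Every move lowers a or b (never raises either), so fill the grid row by row in increasing a, and left to right within a row: each cell's successors are then already labelled.
      b=0  b=1  b=2  b=3  b=4  b=5  b=6  b=7  b=8
a=0:    L    L    W    W    W    W    L    L    W
a=1:    L    L    W    W    W    W    L    L    W
a=2:    L    L    W    W    W    W    L    L    W
a=3:    L    L    W    W    W    W    L    L    W
a=4:    L    L    W    W    W    W    L    L    W
a=5:    W    W    L    L    W    W    W    W    L
a=6:    W    W    L    L    W    W    W    W    L
a=7:    W    W    L    L    W    W    W    W    L
a=8:    W    W    L    L    W    W    W    W    L
Cells with no legal move (terminal, hence L): (0,0), (0,1), (1,0), (1,1), (2,0), (2,1), (3,0), (3,1), (4,0), (4,1).
The remaining L cells, each justified by listing all of its moves:
(0,6): moves to (0,4)(W), (0,2)(W); every one is W ⇒ L
(0,7): moves to (0,5)(W), (0,3)(W); every one is W ⇒ L
(1,6): moves to (1,4)(W), (1,2)(W); every one is W ⇒ L
(1,7): moves to (1,5)(W), (1,3)(W); every one is W ⇒ L
(2,6): moves to (2,4)(W), (2,2)(W); every one is W ⇒ L
(2,7): moves to (2,5)(W), (2,3)(W); every one is W ⇒ L
(3,6): moves to (3,4)(W), (3,2)(W); every one is W ⇒ L
(3,7): moves to (3,5)(W), (3,3)(W); every one is W ⇒ L
(4,6): moves to (4,4)(W), (4,2)(W); every one is W ⇒ L
(4,7): moves to (4,5)(W), (4,3)(W); every one is W ⇒ L
(5,2): moves to (0,2)(W), (5,0)(W); every one is W ⇒ L
(5,3): moves to (0,3)(W), (5,1)(W); every one is W ⇒ L
(5,8): moves to (0,8)(W), (5,6)(W), (5,4)(W); every one is W ⇒ L
(6,2): moves to (1,2)(W), (6,0)(W); every one is W ⇒ L
(6,3): moves to (1,3)(W), (6,1)(W); every one is W ⇒ L
(6,8): moves to (1,8)(W), (6,6)(W), (6,4)(W); every one is W ⇒ L
(7,2): moves to (2,2)(W), (7,0)(W); every one is W ⇒ L
(7,3): moves to (2,3)(W), (7,1)(W); every one is W ⇒ L
(7,8): moves to (2,8)(W), (7,6)(W), (7,4)(W); every one is W ⇒ L
(8,2): moves to (3,2)(W), (8,0)(W); every one is W ⇒ L
(8,3): moves to (3,3)(W), (8,1)(W); every one is W ⇒ L
(8,8): moves to (3,8)(W), (8,6)(W), (8,4)(W); every one is W ⇒ L
Every other cell has at least one move into one of the L cells above, so it is W.
L cells per row: a=0: 4, a=1: 4, a=2: 4, a=3: 4, a=4: 4, a=5: 3, a=6: 3, a=7: 3, a=8: 3; total 32.

32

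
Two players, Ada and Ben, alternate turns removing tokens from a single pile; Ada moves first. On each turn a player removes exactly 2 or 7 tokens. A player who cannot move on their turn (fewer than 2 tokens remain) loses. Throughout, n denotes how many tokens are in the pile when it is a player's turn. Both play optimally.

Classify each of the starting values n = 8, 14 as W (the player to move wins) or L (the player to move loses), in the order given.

8: W, 14: L

Label each position W (a win for the player to move) or L (a loss). A position with no legal move is L; any other position is W exactly when some move reaches an L, and L when every move reaches a W.
n=0: no move → L
n=1: no move → L
n=2: W (go to 0, an L position)
n=3: W (go to 1, an L position)
n=4: L (sole option 2(W) is W)
n=5: L (sole option 3(W) is W)
n=6: W (go to 4, an L position)
n=7: W (go to 5, an L position)
n=8: W (go to 1, an L position)
n=9: L (options 7(W), 2(W) are all W)
n=10: L (options 8(W), 3(W) are all W)
n=11: W (go to 9, an L position)
n=12: W (go to 10, an L position)
n=13: L (options 11(W), 6(W) are all W)
n=14: L (options 12(W), 7(W) are all W)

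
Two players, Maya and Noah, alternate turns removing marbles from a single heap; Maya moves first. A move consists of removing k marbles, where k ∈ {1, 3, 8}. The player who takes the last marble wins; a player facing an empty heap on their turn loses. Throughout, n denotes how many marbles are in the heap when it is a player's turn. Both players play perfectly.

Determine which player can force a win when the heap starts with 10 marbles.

Compute win/loss labels from the base case upward. A position with no move is L. Any other position is W if it can reach an L in one move, else L.
n=0: no move → L
n=1: reaches L-position 0 → W
n=2: only reaches 1(W), which is W → L
n=3: reaches L-position 2 → W
n=4: only reaches 3(W), 1(W), all W → L
n=5: reaches L-position 4 → W
n=6: only reaches 5(W), 3(W), all W → L
n=7: reaches L-position 6 → W
n=8: reaches L-position 0 → W
n=9: reaches L-position 6 → W
n=10: reaches L-position 2 → W
The starting position 10 is W: Maya should remove 8, leaving 2, handing over an L position.

Maya wins.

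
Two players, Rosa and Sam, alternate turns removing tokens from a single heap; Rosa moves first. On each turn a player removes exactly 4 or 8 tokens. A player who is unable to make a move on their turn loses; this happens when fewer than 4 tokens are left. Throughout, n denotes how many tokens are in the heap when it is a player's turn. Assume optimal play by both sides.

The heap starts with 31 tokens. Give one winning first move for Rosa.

Remove 4, leaving 27.

Compute win/loss labels from the base case upward. A position with no move is L. Any other position is W if it can reach an L in one move, else L.
n=0: no move → L
n=1: no move → L
n=2: no move → L
n=3: no move → L
n=4: W (go to 0, an L position)
n=5: W (go to 1, an L position)
n=6: W (go to 2, an L position)
n=7: W (go to 3, an L position)
n=8: W (go to 0, an L position)
n=9: W (go to 1, an L position)
n=10: W (go to 2, an L position)
n=11: W (go to 3, an L position)
n=12: L (options 8(W), 4(W) are all W)
n=13: L (options 9(W), 5(W) are all W)
n=14: L (options 10(W), 6(W) are all W)
n=15: L (options 11(W), 7(W) are all W)
n=16: W (go to 12, an L position)
n=17: W (go to 13, an L position)
n=18: W (go to 14, an L position)
n=19: W (go to 15, an L position)
n=20: W (go to 12, an L position)
n=21: W (go to 13, an L position)
n=22: W (go to 14, an L position)
n=23: W (go to 15, an L position)
n=24: L (options 20(W), 16(W) are all W)
n=25: L (options 21(W), 17(W) are all W)
n=26: L (options 22(W), 18(W) are all W)
n=27: L (options 23(W), 19(W) are all W)
n=28: W (go to 24, an L position)
n=29: W (go to 25, an L position)
n=30: W (go to 26, an L position)
n=31: W (go to 27, an L position)
From 31, the L positions reachable in one move are: 27.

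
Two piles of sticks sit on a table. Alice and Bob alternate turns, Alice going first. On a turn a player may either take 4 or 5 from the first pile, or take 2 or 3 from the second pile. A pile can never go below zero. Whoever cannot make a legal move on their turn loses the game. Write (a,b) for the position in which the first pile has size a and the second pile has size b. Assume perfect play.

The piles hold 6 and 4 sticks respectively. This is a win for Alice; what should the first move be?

Work bottom-up. With no move the player to move loses. Otherwise the position is W if at least one move leads to an L position for the opponent, and L if every move leads to a W.
No move ever increases a pile, so every position that can arise here has a ≤ 6 and b ≤ 4; it is enough to label the cells with 0 ≤ a ≤ 6 and 0 ≤ b ≤ 4.
Every move lowers a or b (never raises either), so fill the grid row by row in increasing a, and left to right within a row: each cell's successors are then already labelled.
      b=0  b=1  b=2  b=3  b=4
a=0:    L    L    W    W    W
a=1:    L    L    W    W    W
a=2:    L    L    W    W    W
a=3:    L    L    W    W    W
a=4:    W    W    L    L    W
a=5:    W    W    L    L    W
a=6:    W    W    L    L    W
Cells with no legal move (terminal, hence L): (0,0), (0,1), (1,0), (1,1), (2,0), (2,1), (3,0), (3,1).
The remaining L cells, each justified by listing all of its moves:
(4,2): moves to (0,2)(W), (4,0)(W); every one is W ⇒ L
(4,3): moves to (0,3)(W), (4,1)(W), (4,0)(W); every one is W ⇒ L
(5,2): moves to (1,2)(W), (0,2)(W), (5,0)(W); every one is W ⇒ L
(5,3): moves to (1,3)(W), (0,3)(W), (5,1)(W), (5,0)(W); every one is W ⇒ L
(6,2): moves to (2,2)(W), (1,2)(W), (6,0)(W); every one is W ⇒ L
(6,3): moves to (2,3)(W), (1,3)(W), (6,1)(W), (6,0)(W); every one is W ⇒ L
Every other cell has at least one move into one of the L cells above, so it is W.
From (6,4), the L positions reachable in one move are: (6,2).

Move to (6,2).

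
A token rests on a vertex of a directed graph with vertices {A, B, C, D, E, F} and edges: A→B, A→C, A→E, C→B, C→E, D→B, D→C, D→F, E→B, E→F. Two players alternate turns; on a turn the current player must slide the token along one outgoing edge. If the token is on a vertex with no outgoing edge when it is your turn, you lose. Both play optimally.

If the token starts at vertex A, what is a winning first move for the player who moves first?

Label each position W (a win for the player to move) or L (a loss). A position with no legal move is L; any other position is W exactly when some move reaches an L, and L when every move reaches a W.
Every edge goes from a vertex to one that appears earlier in the order F, B, E, C, D, A, so processing vertices in that order labels each vertex after all of its successors.
F: no outgoing edge → L
B: no outgoing edge → L
E: reaches L-position B → W
C: reaches L-position B → W
D: reaches L-position B → W
A: reaches L-position B → W
From A, the L positions reachable in one move are: B.

Move to B.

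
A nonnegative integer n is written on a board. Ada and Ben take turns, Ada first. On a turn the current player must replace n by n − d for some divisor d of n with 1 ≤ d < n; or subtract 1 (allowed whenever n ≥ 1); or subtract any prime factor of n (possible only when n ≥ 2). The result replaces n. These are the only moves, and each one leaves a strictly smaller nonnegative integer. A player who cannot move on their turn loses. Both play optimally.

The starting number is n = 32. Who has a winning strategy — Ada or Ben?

Ben wins.

Classify positions by backward induction: terminal positions (no move available) are L. From any other position, the mover wins iff some move reaches an L.
n=0: no move → L
n=1: W (go to 0, an L position)
n=2: W (go to 0, an L position)
n=3: W (go to 0, an L position)
n=4: L (options 2(W), 3(W) are all W)
n=5: W (go to 0, an L position)
n=6: W (go to 4, an L position)
n=7: W (go to 0, an L position)
n=8: W (go to 4, an L position)
n=9: L (options 6(W), 8(W) are all W)
n=10: W (go to 9, an L position)
n=11: W (go to 0, an L position)
n=12: W (go to 9, an L position)
n=13: W (go to 0, an L position)
n=14: L (options 7(W), 12(W), 13(W) are all W)
n=15: W (go to 14, an L position)
n=16: W (go to 14, an L position)
n=17: W (go to 0, an L position)
n=18: W (go to 9, an L position)
n=19: W (go to 0, an L position)
n=20: L (options 10(W), 15(W), 16(W), 18(W), 19(W) are all W)
n=21: W (go to 14, an L position)
n=22: W (go to 20, an L position)
n=23: W (go to 0, an L position)
n=24: W (go to 20, an L position)
n=25: W (go to 20, an L position)
n=26: L (options 13(W), 24(W), 25(W) are all W)
n=27: W (go to 26, an L position)
n=28: W (go to 14, an L position)
n=29: W (go to 0, an L position)
n=30: W (go to 20, an L position)
n=31: W (go to 0, an L position)
n=32: L (options 16(W), 24(W), 28(W), 30(W), 31(W) are all W)
The starting position 32 is L: whatever Ada does, the opponent receives a W position.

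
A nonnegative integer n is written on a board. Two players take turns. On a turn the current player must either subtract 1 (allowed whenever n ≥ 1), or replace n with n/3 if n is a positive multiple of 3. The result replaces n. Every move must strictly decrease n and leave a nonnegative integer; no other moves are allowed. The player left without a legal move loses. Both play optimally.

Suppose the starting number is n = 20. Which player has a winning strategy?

The first player wins.

Work bottom-up. With no move the player to move loses. Otherwise the position is W if at least one move leads to an L position for the opponent, and L if every move leads to a W.
n=0: no move → L
n=1: W (go to 0, an L position)
n=2: L (sole option 1(W) is W)
n=3: W (go to 2, an L position)
n=4: L (sole option 3(W) is W)
n=5: W (go to 4, an L position)
n=6: W (go to 2, an L position)
n=7: L (sole option 6(W) is W)
n=8: W (go to 7, an L position)
n=9: L (options 3(W), 8(W) are all W)
n=10: W (go to 9, an L position)
n=11: L (sole option 10(W) is W)
n=12: W (go to 4, an L position)
n=13: L (sole option 12(W) is W)
n=14: W (go to 13, an L position)
n=15: L (options 5(W), 14(W) are all W)
n=16: W (go to 15, an L position)
n=17: L (sole option 16(W) is W)
n=18: W (go to 17, an L position)
n=19: L (sole option 18(W) is W)
n=20: W (go to 19, an L position)
The starting position 20 is W: the player to move should move to 19, handing over an L position.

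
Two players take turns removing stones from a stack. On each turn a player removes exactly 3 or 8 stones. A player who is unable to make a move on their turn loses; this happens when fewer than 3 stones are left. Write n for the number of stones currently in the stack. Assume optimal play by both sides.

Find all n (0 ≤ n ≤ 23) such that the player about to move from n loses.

Work bottom-up. With no move the player to move loses. Otherwise the position is W if at least one move leads to an L position for the opponent, and L if every move leads to a W.
n=0: no move → L
n=1: no move → L
n=2: no move → L
n=3: reaches L-position 0 → W
n=4: reaches L-position 1 → W
n=5: reaches L-position 2 → W
n=6: only reaches 3(W), which is W → L
n=7: only reaches 4(W), which is W → L
n=8: reaches L-position 0 → W
n=9: reaches L-position 6 → W
n=10: reaches L-position 7 → W
n=11: only reaches 8(W), 3(W), all W → L
n=12: only reaches 9(W), 4(W), all W → L
n=13: only reaches 10(W), 5(W), all W → L
n=14: reaches L-position 11 → W
n=15: reaches L-position 12 → W
n=16: reaches L-position 13 → W
n=17: only reaches 14(W), 9(W), all W → L
n=18: only reaches 15(W), 10(W), all W → L
n=19: reaches L-position 11 → W
n=20: reaches L-position 17 → W
n=21: reaches L-position 18 → W
n=22: only reaches 19(W), 14(W), all W → L
n=23: only reaches 20(W), 15(W), all W → L
Reading off the rows marked L gives the requested list; there are 12 such values of n.

0, 1, 2, 6, 7, 11, 12, 13, 17, 18, 22, 23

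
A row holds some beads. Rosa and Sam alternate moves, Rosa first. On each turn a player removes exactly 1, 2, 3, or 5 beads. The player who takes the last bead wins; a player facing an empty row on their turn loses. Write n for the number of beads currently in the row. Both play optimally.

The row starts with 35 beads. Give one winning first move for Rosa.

Remove 3, leaving 32.

Compute win/loss labels from the base case upward. A position with no move is L. Any other position is W if it can reach an L in one move, else L.
n=0: no move → L
n=1: can move to 0, which is L ⇒ W
n=2: can move to 0, which is L ⇒ W
n=3: can move to 0, which is L ⇒ W
n=4: moves to 3(W), 2(W), 1(W); every one is W ⇒ L
n=5: can move to 4, which is L ⇒ W
n=6: can move to 4, which is L ⇒ W
n=7: can move to 4, which is L ⇒ W
n=8: moves to 7(W), 6(W), 5(W), 3(W); every one is W ⇒ L
n=9: can move to 8, which is L ⇒ W
n=10: can move to 8, which is L ⇒ W
n=11: can move to 8, which is L ⇒ W
n=12: moves to 11(W), 10(W), 9(W), 7(W); every one is W ⇒ L
n=13: can move to 12, which is L ⇒ W
n=14: can move to 12, which is L ⇒ W
n=15: can move to 12, which is L ⇒ W
n=16: moves to 15(W), 14(W), 13(W), 11(W); every one is W ⇒ L
n=17: can move to 16, which is L ⇒ W
n=18: can move to 16, which is L ⇒ W
n=19: can move to 16, which is L ⇒ W
n=20: moves to 19(W), 18(W), 17(W), 15(W); every one is W ⇒ L
n=21: can move to 20, which is L ⇒ W
n=22: can move to 20, which is L ⇒ W
n=23: can move to 20, which is L ⇒ W
n=24: moves to 23(W), 22(W), 21(W), 19(W); every one is W ⇒ L
n=25: can move to 24, which is L ⇒ W
n=26: can move to 24, which is L ⇒ W
n=27: can move to 24, which is L ⇒ W
n=28: moves to 27(W), 26(W), 25(W), 23(W); every one is W ⇒ L
n=29: can move to 28, which is L ⇒ W
n=30: can move to 28, which is L ⇒ W
n=31: can move to 28, which is L ⇒ W
n=32: moves to 31(W), 30(W), 29(W), 27(W); every one is W ⇒ L
n=33: can move to 32, which is L ⇒ W
n=34: can move to 32, which is L ⇒ W
n=35: can move to 32, which is L ⇒ W
From 35, the L positions reachable in one move are: 32.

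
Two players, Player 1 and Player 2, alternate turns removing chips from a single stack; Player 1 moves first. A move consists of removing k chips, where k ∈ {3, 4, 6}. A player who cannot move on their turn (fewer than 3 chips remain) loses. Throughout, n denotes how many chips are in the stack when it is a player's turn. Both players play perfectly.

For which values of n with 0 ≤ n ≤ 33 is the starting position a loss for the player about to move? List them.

0, 1, 2, 9, 10, 11, 18, 19, 20, 27, 28, 29

Compute win/loss labels from the base case upward. A position with no move is L. Any other position is W if it can reach an L in one move, else L.
n=0: no move → L
n=1: no move → L
n=2: no move → L
n=3: →0(L), so W
n=4: →1(L), so W
n=5: →2(L), so W
n=6: →2(L), so W
n=7: →1(L), so W
n=8: →2(L), so W
n=9: →6(W), 5(W), 3(W) — all W, so L
n=10: →7(W), 6(W), 4(W) — all W, so L
n=11: →8(W), 7(W), 5(W) — all W, so L
n=12: →9(L), so W
n=13: →10(L), so W
n=14: →11(L), so W
n=15: →11(L), so W
n=16: →10(L), so W
n=17: →11(L), so W
n=18: →15(W), 14(W), 12(W) — all W, so L
n=19: →16(W), 15(W), 13(W) — all W, so L
n=20: →17(W), 16(W), 14(W) — all W, so L
n=21: →18(L), so W
n=22: →19(L), so W
n=23: →20(L), so W
n=24: →20(L), so W
n=25: →19(L), so W
n=26: →20(L), so W
n=27: →24(W), 23(W), 21(W) — all W, so L
n=28: →25(W), 24(W), 22(W) — all W, so L
n=29: →26(W), 25(W), 23(W) — all W, so L
n=30: →27(L), so W
n=31: →28(L), so W
n=32: →29(L), so W
n=33: →29(L), so W
Reading off the rows marked L gives the requested list; there are 12 such values of n.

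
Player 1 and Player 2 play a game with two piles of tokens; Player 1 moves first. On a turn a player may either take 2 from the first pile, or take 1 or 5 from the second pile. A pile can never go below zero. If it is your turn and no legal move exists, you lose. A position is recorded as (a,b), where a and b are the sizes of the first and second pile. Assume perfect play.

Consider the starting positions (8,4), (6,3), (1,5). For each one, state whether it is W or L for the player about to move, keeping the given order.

(8,4): L, (6,3): L, (1,5): W

Classify positions by backward induction: terminal positions (no move available) are L. From any other position, the mover wins iff some move reaches an L.
No move ever increases a pile, so every position that can arise here has a ≤ 8 and b ≤ 5; it is enough to label the cells with 0 ≤ a ≤ 8 and 0 ≤ b ≤ 5.
Every move lowers a or b (never raises either), so fill the grid row by row in increasing a, and left to right within a row: each cell's successors are then already labelled.
      b=0  b=1  b=2  b=3  b=4  b=5
a=0:    L    W    L    W    L    W
a=1:    L    W    L    W    L    W
a=2:    W    L    W    L    W    L
a=3:    W    L    W    L    W    L
a=4:    L    W    L    W    L    W
a=5:    L    W    L    W    L    W
a=6:    W    L    W    L    W    L
a=7:    W    L    W    L    W    L
a=8:    L    W    L    W    L    W
Cells with no legal move (terminal, hence L): (0,0), (1,0).
The remaining L cells, each justified by listing all of its moves:
(0,2): only reaches (0,1)(W), which is W → L
(0,4): only reaches (0,3)(W), which is W → L
(1,2): only reaches (1,1)(W), which is W → L
(1,4): only reaches (1,3)(W), which is W → L
(2,1): only reaches (0,1)(W), (2,0)(W), all W → L
(2,3): only reaches (0,3)(W), (2,2)(W), all W → L
(2,5): only reaches (0,5)(W), (2,4)(W), (2,0)(W), all W → L
(3,1): only reaches (1,1)(W), (3,0)(W), all W → L
(3,3): only reaches (1,3)(W), (3,2)(W), all W → L
(3,5): only reaches (1,5)(W), (3,4)(W), (3,0)(W), all W → L
(4,0): only reaches (2,0)(W), which is W → L
(4,2): only reaches (2,2)(W), (4,1)(W), all W → L
(4,4): only reaches (2,4)(W), (4,3)(W), all W → L
(5,0): only reaches (3,0)(W), which is W → L
(5,2): only reaches (3,2)(W), (5,1)(W), all W → L
(5,4): only reaches (3,4)(W), (5,3)(W), all W → L
(6,1): only reaches (4,1)(W), (6,0)(W), all W → L
(6,3): only reaches (4,3)(W), (6,2)(W), all W → L
(6,5): only reaches (4,5)(W), (6,4)(W), (6,0)(W), all W → L
(7,1): only reaches (5,1)(W), (7,0)(W), all W → L
(7,3): only reaches (5,3)(W), (7,2)(W), all W → L
(7,5): only reaches (5,5)(W), (7,4)(W), (7,0)(W), all W → L
(8,0): only reaches (6,0)(W), which is W → L
(8,2): only reaches (6,2)(W), (8,1)(W), all W → L
(8,4): only reaches (6,4)(W), (8,3)(W), all W → L
Every other cell has at least one move into one of the L cells above, so it is W.
(8,4): one of the L cells justified above, so L
(6,3): one of the L cells justified above, so L
(1,5): the move to (1,4) reaches an L cell, so W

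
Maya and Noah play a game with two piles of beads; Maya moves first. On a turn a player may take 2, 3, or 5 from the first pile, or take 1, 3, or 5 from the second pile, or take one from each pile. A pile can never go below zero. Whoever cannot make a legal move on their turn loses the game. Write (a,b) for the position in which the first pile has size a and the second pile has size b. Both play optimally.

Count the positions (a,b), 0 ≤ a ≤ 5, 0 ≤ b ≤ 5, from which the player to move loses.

Use the standard recursion: the mover loses at a terminal position; elsewhere, the mover wins exactly when some move hands the opponent an L position.
Every move lowers a or b (never raises either), so fill the grid row by row in increasing a, and left to right within a row: each cell's successors are then already labelled.
      b=0  b=1  b=2  b=3  b=4  b=5
a=0:    L    W    L    W    L    W
a=1:    L    W    L    W    L    W
a=2:    W    W    W    W    W    W
a=3:    W    L    W    L    W    L
a=4:    W    L    W    L    W    L
a=5:    W    W    W    W    W    W
Cells with no legal move (terminal, hence L): (0,0), (1,0).
The remaining L cells, each justified by listing all of its moves:
(0,2): the only move is to (0,1)(W), a W ⇒ L
(0,4): moves to (0,3)(W), (0,1)(W); every one is W ⇒ L
(1,2): moves to (1,1)(W), (0,1)(W); every one is W ⇒ L
(1,4): moves to (1,3)(W), (1,1)(W), (0,3)(W); every one is W ⇒ L
(3,1): moves to (1,1)(W), (0,1)(W), (3,0)(W), (2,0)(W); every one is W ⇒ L
(3,3): moves to (1,3)(W), (0,3)(W), (3,2)(W), (3,0)(W), (2,2)(W); every one is W ⇒ L
(3,5): moves to (1,5)(W), (0,5)(W), (3,4)(W), (3,2)(W), (3,0)(W), (2,4)(W); every one is W ⇒ L
(4,1): moves to (2,1)(W), (1,1)(W), (4,0)(W), (3,0)(W); every one is W ⇒ L
(4,3): moves to (2,3)(W), (1,3)(W), (4,2)(W), (4,0)(W), (3,2)(W); every one is W ⇒ L
(4,5): moves to (2,5)(W), (1,5)(W), (4,4)(W), (4,2)(W), (4,0)(W), (3,4)(W); every one is W ⇒ L
Every other cell has at least one move into one of the L cells above, so it is W.
L cells per row: a=0: 3, a=1: 3, a=2: 0, a=3: 3, a=4: 3, a=5: 0; total 12.

12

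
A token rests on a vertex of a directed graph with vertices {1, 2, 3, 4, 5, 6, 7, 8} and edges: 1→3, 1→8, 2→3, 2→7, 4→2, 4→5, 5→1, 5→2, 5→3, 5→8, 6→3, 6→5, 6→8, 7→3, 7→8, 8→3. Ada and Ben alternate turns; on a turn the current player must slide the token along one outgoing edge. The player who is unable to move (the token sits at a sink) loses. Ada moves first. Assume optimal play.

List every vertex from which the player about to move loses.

3, 4

Classify positions by backward induction: terminal positions (no move available) are L. From any other position, the mover wins iff some move reaches an L.
Every edge goes from a vertex to one that appears earlier in the order 3, 8, 7, 2, 1, 5, 4, 6, so processing vertices in that order labels each vertex after all of its successors.
3: no outgoing edge → L
8: →3(L), so W
7: →3(L), so W
2: →3(L), so W
1: →3(L), so W
5: →3(L), so W
4: →5(W), 2(W) — all W, so L
6: →3(L), so W
The losing starting vertices are exactly the entries labelled L in this table (2 of them).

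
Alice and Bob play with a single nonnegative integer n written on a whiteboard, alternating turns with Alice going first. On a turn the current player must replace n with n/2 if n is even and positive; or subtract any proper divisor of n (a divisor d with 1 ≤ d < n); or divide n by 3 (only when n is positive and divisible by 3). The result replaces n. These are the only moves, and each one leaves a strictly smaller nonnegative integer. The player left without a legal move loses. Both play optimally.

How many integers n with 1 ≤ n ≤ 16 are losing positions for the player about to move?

7

Work bottom-up. With no move the player to move loses. Otherwise the position is W if at least one move leads to an L position for the opponent, and L if every move leads to a W.
n=0: no move → L
n=1: no move → L
n=2: →1(L), so W
n=3: →1(L), so W
n=4: →2(W), 3(W) — all W, so L
n=5: →4(L), so W
n=6: →4(L), so W
n=7: →6(W) only, which is W, so L
n=8: →4(L), so W
n=9: →3(W), 6(W), 8(W) — all W, so L
n=10: →9(L), so W
n=11: →10(W) only, which is W, so L
n=12: →4(L), so W
n=13: →12(W) only, which is W, so L
n=14: →7(L), so W
n=15: →5(W), 10(W), 12(W), 14(W) — all W, so L
n=16: →15(L), so W
L entries with 1 ≤ n ≤ 16 (n=0 is outside the asked range and is not counted): n = 1, 4, 7, 9, 11, 13, 15; that makes 7.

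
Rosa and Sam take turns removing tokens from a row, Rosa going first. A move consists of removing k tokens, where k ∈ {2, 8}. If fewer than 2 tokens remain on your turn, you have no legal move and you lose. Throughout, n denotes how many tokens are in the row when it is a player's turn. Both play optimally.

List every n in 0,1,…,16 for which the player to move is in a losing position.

Use the standard recursion: the mover loses at a terminal position; elsewhere, the mover wins exactly when some move hands the opponent an L position.
n=0: no move → L
n=1: no move → L
n=2: can move to 0, which is L ⇒ W
n=3: can move to 1, which is L ⇒ W
n=4: the only move is to 2(W), a W ⇒ L
n=5: the only move is to 3(W), a W ⇒ L
n=6: can move to 4, which is L ⇒ W
n=7: can move to 5, which is L ⇒ W
n=8: can move to 0, which is L ⇒ W
n=9: can move to 1, which is L ⇒ W
n=10: moves to 8(W), 2(W); every one is W ⇒ L
n=11: moves to 9(W), 3(W); every one is W ⇒ L
n=12: can move to 10, which is L ⇒ W
n=13: can move to 11, which is L ⇒ W
n=14: moves to 12(W), 6(W); every one is W ⇒ L
n=15: moves to 13(W), 7(W); every one is W ⇒ L
n=16: can move to 14, which is L ⇒ W
The losing starting values of n are exactly the entries labelled L in this table (8 of them).

0, 1, 4, 5, 10, 11, 14, 15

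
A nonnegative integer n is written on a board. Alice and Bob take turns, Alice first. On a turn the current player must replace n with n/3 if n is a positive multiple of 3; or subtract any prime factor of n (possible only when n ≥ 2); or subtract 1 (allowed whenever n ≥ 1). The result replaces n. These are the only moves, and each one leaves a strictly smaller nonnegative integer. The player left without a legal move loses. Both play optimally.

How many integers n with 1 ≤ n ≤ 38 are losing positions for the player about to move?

10

Positions with no move are L. A position that does have a move is losing for the player to move precisely when every available move leads to a winning position for the opponent. Fill in the labels:
n=0: no move → L
n=1: →0(L), so W
n=2: →0(L), so W
n=3: →0(L), so W
n=4: →2(W), 3(W) — all W, so L
n=5: →0(L), so W
n=6: →4(L), so W
n=7: →0(L), so W
n=8: →6(W), 7(W) — all W, so L
n=9: →8(L), so W
n=10: →8(L), so W
n=11: →0(L), so W
n=12: →4(L), so W
n=13: →0(L), so W
n=14: →7(W), 12(W), 13(W) — all W, so L
n=15: →14(L), so W
n=16: →14(L), so W
n=17: →0(L), so W
n=18: →6(W), 15(W), 16(W), 17(W) — all W, so L
n=19: →0(L), so W
n=20: →18(L), so W
n=21: →14(L), so W
n=22: →11(W), 20(W), 21(W) — all W, so L
n=23: →0(L), so W
n=24: →8(L), so W
n=25: →20(W), 24(W) — all W, so L
n=26: →25(L), so W
n=27: →9(W), 24(W), 26(W) — all W, so L
n=28: →27(L), so W
n=29: →0(L), so W
n=30: →25(L), so W
n=31: →0(L), so W
n=32: →30(W), 31(W) — all W, so L
n=33: →22(L), so W
n=34: →32(L), so W
n=35: →28(W), 30(W), 34(W) — all W, so L
n=36: →35(L), so W
n=37: →0(L), so W
n=38: →19(W), 36(W), 37(W) — all W, so L
L entries with 1 ≤ n ≤ 38 (n=0 is outside the asked range and is not counted): n = 4, 8, 14, 18, 22, 25, 27, 32, 35, 38; that makes 10.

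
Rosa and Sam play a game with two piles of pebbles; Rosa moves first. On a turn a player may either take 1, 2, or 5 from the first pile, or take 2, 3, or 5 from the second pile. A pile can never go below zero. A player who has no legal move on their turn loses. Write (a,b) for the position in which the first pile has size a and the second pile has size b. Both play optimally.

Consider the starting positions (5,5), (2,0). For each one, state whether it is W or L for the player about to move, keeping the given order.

Build the W/L table. Terminal = L. A non-terminal position is W if it has a move to some L; otherwise it is L.
No move ever increases a pile, so every position that can arise here has a ≤ 5 and b ≤ 5; it is enough to label the cells with 0 ≤ a ≤ 5 and 0 ≤ b ≤ 5.
Every move lowers a or b (never raises either), so fill the grid row by row in increasing a, and left to right within a row: each cell's successors are then already labelled.
      b=0  b=1  b=2  b=3  b=4  b=5
a=0:    L    L    W    W    W    W
a=1:    W    W    L    L    W    W
a=2:    W    W    W    W    L    L
a=3:    L    L    W    W    W    W
a=4:    W    W    L    L    W    W
a=5:    W    W    W    W    L    L
Cells with no legal move (terminal, hence L): (0,0), (0,1).
The remaining L cells, each justified by listing all of its moves:
(1,2): L (options (0,2)(W), (1,0)(W) are all W)
(1,3): L (options (0,3)(W), (1,1)(W), (1,0)(W) are all W)
(2,4): L (options (1,4)(W), (0,4)(W), (2,2)(W), (2,1)(W) are all W)
(2,5): L (options (1,5)(W), (0,5)(W), (2,3)(W), (2,2)(W), (2,0)(W) are all W)
(3,0): L (options (2,0)(W), (1,0)(W) are all W)
(3,1): L (options (2,1)(W), (1,1)(W) are all W)
(4,2): L (options (3,2)(W), (2,2)(W), (4,0)(W) are all W)
(4,3): L (options (3,3)(W), (2,3)(W), (4,1)(W), (4,0)(W) are all W)
(5,4): L (options (4,4)(W), (3,4)(W), (0,4)(W), (5,2)(W), (5,1)(W) are all W)
(5,5): L (options (4,5)(W), (3,5)(W), (0,5)(W), (5,3)(W), (5,2)(W), (5,0)(W) are all W)
Every other cell has at least one move into one of the L cells above, so it is W.
(5,5): one of the L cells justified above, so L
(2,0): the move to (0,0) reaches an L cell, so W

(5,5): L, (2,0): W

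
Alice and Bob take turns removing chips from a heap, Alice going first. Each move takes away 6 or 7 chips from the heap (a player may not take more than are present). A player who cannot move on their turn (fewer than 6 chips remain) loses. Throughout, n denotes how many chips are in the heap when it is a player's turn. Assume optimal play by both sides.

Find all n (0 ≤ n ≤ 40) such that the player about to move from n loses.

0, 1, 2, 3, 4, 5, 13, 14, 15, 16, 17, 18, 26, 27, 28, 29, 30, 31, 39, 40

Classify positions by backward induction: terminal positions (no move available) are L. From any other position, the mover wins iff some move reaches an L.
n=0: no move → L
n=1: no move → L
n=2: no move → L
n=3: no move → L
n=4: no move → L
n=5: no move → L
n=6: reaches L-position 0 → W
n=7: reaches L-position 1 → W
n=8: reaches L-position 2 → W
n=9: reaches L-position 3 → W
n=10: reaches L-position 4 → W
n=11: reaches L-position 5 → W
n=12: reaches L-position 5 → W
n=13: only reaches 7(W), 6(W), all W → L
n=14: only reaches 8(W), 7(W), all W → L
n=15: only reaches 9(W), 8(W), all W → L
n=16: only reaches 10(W), 9(W), all W → L
n=17: only reaches 11(W), 10(W), all W → L
n=18: only reaches 12(W), 11(W), all W → L
n=19: reaches L-position 13 → W
n=20: reaches L-position 14 → W
n=21: reaches L-position 15 → W
n=22: reaches L-position 16 → W
n=23: reaches L-position 17 → W
n=24: reaches L-position 18 → W
n=25: reaches L-position 18 → W
n=26: only reaches 20(W), 19(W), all W → L
n=27: only reaches 21(W), 20(W), all W → L
n=28: only reaches 22(W), 21(W), all W → L
n=29: only reaches 23(W), 22(W), all W → L
n=30: only reaches 24(W), 23(W), all W → L
n=31: only reaches 25(W), 24(W), all W → L
n=32: reaches L-position 26 → W
n=33: reaches L-position 27 → W
n=34: reaches L-position 28 → W
n=35: reaches L-position 29 → W
n=36: reaches L-position 30 → W
n=37: reaches L-position 31 → W
n=38: reaches L-position 31 → W
n=39: only reaches 33(W), 32(W), all W → L
n=40: only reaches 34(W), 33(W), all W → L
Reading off the rows marked L gives the requested list; there are 20 such values of n.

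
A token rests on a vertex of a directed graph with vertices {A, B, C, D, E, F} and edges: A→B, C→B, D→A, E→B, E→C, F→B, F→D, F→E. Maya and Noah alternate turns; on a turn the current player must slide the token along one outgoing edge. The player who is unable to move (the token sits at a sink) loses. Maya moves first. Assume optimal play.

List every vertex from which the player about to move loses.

Compute win/loss labels from the base case upward. A position with no move is L. Any other position is W if it can reach an L in one move, else L.
Every edge goes from a vertex to one that appears earlier in the order B, A, D, C, E, F, so processing vertices in that order labels each vertex after all of its successors.
B: no outgoing edge → L
A: can move to B, which is L ⇒ W
D: the only move is to A(W), a W ⇒ L
C: can move to B, which is L ⇒ W
E: can move to B, which is L ⇒ W
F: can move to D, which is L ⇒ W
The losing starting vertices are exactly the entries labelled L in this table (2 of them).

B, D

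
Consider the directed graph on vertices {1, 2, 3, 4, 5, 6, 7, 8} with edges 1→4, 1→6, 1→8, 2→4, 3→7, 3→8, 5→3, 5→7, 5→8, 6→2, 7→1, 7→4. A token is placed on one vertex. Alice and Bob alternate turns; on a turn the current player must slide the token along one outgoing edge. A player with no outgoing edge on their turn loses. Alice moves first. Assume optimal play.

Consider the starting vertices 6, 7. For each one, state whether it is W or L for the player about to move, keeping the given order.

Use the standard recursion: the mover loses at a terminal position; elsewhere, the mover wins exactly when some move hands the opponent an L position.
Every edge goes from a vertex to one that appears earlier in the order 4, 8, 2, 6, 1, 7, 3, 5, so processing vertices in that order labels each vertex after all of its successors.
4: no outgoing edge → L
8: no outgoing edge → L
2: W (go to 4, an L position)
6: L (sole option 2(W) is W)
1: W (go to 6, an L position)
7: W (go to 4, an L position)
3: W (go to 8, an L position)
5: W (go to 8, an L position)

6: L, 7: W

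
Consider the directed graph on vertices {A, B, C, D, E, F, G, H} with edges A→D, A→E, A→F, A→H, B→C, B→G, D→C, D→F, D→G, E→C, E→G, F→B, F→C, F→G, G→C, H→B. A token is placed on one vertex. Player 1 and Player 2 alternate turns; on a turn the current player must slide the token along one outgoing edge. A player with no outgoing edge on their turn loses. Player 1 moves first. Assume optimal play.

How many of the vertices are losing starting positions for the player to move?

Work bottom-up. With no move the player to move loses. Otherwise the position is W if at least one move leads to an L position for the opponent, and L if every move leads to a W.
Every edge goes from a vertex to one that appears earlier in the order C, G, B, F, H, E, D, A, so processing vertices in that order labels each vertex after all of its successors.
C: no outgoing edge → L
G: reaches L-position C → W
B: reaches L-position C → W
F: reaches L-position C → W
H: only reaches B(W), which is W → L
E: reaches L-position C → W
D: reaches L-position C → W
A: reaches L-position H → W
The L vertices are C, H; that is 2 in all.

2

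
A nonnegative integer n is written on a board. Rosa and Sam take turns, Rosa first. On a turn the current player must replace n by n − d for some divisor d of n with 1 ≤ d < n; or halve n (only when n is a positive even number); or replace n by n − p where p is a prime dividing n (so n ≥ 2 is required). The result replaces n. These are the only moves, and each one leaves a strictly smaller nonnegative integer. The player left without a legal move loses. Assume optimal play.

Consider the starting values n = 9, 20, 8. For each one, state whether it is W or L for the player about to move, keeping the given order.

9: L, 20: L, 8: W

Build the W/L table. Terminal = L. A non-terminal position is W if it has a move to some L; otherwise it is L.
n=0: no move → L
n=1: no move → L
n=2: →0(L), so W
n=3: →0(L), so W
n=4: →2(W), 3(W) — all W, so L
n=5: →0(L), so W
n=6: →4(L), so W
n=7: →0(L), so W
n=8: →4(L), so W
n=9: →6(W), 8(W) — all W, so L
n=10: →9(L), so W
n=11: →0(L), so W
n=12: →9(L), so W
n=13: →0(L), so W
n=14: →7(W), 12(W), 13(W) — all W, so L
n=15: →14(L), so W
n=16: →14(L), so W
n=17: →0(L), so W
n=18: →9(L), so W
n=19: →0(L), so W
n=20: →10(W), 15(W), 16(W), 18(W), 19(W) — all W, so L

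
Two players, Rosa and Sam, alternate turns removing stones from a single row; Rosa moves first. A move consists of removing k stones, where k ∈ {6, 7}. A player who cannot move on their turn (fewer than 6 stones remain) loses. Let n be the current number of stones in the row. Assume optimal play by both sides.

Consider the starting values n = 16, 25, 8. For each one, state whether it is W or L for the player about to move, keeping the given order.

16: L, 25: W, 8: W

Compute win/loss labels from the base case upward. A position with no move is L. Any other position is W if it can reach an L in one move, else L.
n=0: no move → L
n=1: no move → L
n=2: no move → L
n=3: no move → L
n=4: no move → L
n=5: no move → L
n=6: reaches L-position 0 → W
n=7: reaches L-position 1 → W
n=8: reaches L-position 2 → W
n=9: reaches L-position 3 → W
n=10: reaches L-position 4 → W
n=11: reaches L-position 5 → W
n=12: reaches L-position 5 → W
n=13: only reaches 7(W), 6(W), all W → L
n=14: only reaches 8(W), 7(W), all W → L
n=15: only reaches 9(W), 8(W), all W → L
n=16: only reaches 10(W), 9(W), all W → L
n=17: only reaches 11(W), 10(W), all W → L
n=18: only reaches 12(W), 11(W), all W → L
n=19: reaches L-position 13 → W
n=20: reaches L-position 14 → W
n=21: reaches L-position 15 → W
n=22: reaches L-position 16 → W
n=23: reaches L-position 17 → W
n=24: reaches L-position 18 → W
n=25: reaches L-position 18 → W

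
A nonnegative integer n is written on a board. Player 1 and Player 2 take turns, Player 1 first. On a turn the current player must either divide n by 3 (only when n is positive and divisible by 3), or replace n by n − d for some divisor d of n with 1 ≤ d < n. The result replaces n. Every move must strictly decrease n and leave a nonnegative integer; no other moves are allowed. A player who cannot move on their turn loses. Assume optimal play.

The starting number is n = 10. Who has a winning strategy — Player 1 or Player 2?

Positions with no move are L. A position that does have a move is losing for the player to move precisely when every available move leads to a winning position for the opponent. Fill in the labels:
n=0: no move → L
n=1: no move → L
n=2: W (go to 1, an L position)
n=3: W (go to 1, an L position)
n=4: L (options 2(W), 3(W) are all W)
n=5: W (go to 4, an L position)
n=6: W (go to 4, an L position)
n=7: L (sole option 6(W) is W)
n=8: W (go to 4, an L position)
n=9: L (options 3(W), 6(W), 8(W) are all W)
n=10: W (go to 9, an L position)
From 10 Player 1 can move to 9, reaching an L position.

Player 1 wins.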